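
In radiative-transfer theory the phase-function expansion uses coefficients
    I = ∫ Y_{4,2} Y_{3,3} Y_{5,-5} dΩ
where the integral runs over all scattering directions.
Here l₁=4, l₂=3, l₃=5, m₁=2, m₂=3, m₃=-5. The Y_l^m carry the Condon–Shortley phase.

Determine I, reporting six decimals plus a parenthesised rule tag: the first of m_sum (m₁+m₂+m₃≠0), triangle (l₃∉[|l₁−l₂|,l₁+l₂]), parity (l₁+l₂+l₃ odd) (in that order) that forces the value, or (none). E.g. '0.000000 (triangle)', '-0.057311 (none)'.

0.138791 (none)

Checks pass: Σm=0; 12 even; l₃=5∈[1,7].
(2·4+1)(2·3+1)(2·5+1) = 693
Δ: 2! 6! 4! / 13! → 1/180180
sum: t=0:+1/576 t=1:−1/144 t=2:+1/576 = -1/288
3j²(4 3 5; 0 0 0) = Δ·Π!·Σ² = 20/1001  (sign +1)
sum: t=2:+1/34560 = 1/34560
3j²(4 3 5; 2 3 -5) = Δ·Π!·Σ² = 5/286  (sign +1)
combine: 4πI² = 693·20/1001·5/286 = 450/1859
take √, sign +1: I = 0.13879110
No selection rule forces the value: the integral is nonzero (none).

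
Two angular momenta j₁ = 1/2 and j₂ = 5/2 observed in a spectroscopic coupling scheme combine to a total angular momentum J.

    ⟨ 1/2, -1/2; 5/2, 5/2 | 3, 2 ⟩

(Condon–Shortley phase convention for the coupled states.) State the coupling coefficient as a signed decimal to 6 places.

j₁+j₂−J=0  J+j₁−j₂=1  J−j₁+j₂=5  j₁+j₂+J+1=7
(j₁±m₁, j₂±m₂, J±M) = (0,1,5,0,5,1)
P² = 2400
sum k=0..0:
  [0] +1/120 = 1/120
S = 1/120
C² = P²·S² = 1/6 ; C = +0.408248

+√(1/6) ≈ +0.408248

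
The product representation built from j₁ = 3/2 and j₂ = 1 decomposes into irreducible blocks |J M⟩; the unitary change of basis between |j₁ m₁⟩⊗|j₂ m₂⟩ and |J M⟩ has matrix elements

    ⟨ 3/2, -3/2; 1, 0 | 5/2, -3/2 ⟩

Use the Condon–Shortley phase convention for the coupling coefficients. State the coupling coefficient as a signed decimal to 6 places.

triangle: 0!*3!*2!/6! = 12/720
(j±m)!: 0!*3!*1!*1!*1!*4! = 144
prefactor² = (2J+1)*Δ*N² = 72/5
  k=0: +1/(0!*0!*3!*1!*0!*1!) = 1/6
Σ = 1/6  ⇒  CG² = 72/5*(1/6)² = 2/5
CG = +√(2/5) = +0.632456

+0.632456  (= +√(2/5))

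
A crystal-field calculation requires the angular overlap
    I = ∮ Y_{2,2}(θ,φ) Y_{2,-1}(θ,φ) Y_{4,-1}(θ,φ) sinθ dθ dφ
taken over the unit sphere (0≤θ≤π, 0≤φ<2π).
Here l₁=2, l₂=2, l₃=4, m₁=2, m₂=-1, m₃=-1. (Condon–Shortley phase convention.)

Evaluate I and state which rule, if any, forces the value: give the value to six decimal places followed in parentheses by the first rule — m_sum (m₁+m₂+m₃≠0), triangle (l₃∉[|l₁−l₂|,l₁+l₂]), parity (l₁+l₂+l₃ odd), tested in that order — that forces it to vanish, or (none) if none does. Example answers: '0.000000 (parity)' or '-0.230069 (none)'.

-0.090112 (none)

Checks pass: Σm=0; 8 even; l₃=4∈[0,4].
(2·2+1)(2·2+1)(2·4+1) = 225
Δ: 0! 4! 4! / 9! → 1/630
sum: t=0:+1/16 = 1/16
3j²(2 2 4; 0 0 0) = Δ·Π!·Σ² = 2/35  (sign +1)
sum: t=0:+1/144 = 1/144
3j²(2 2 4; 2 -1 -1) = Δ·Π!·Σ² = 1/126  (sign -1)
combine: 4πI² = 225·2/35·1/126 = 5/49
take √, sign -1: I = -0.09011188
No selection rule forces the value: the integral is nonzero (none).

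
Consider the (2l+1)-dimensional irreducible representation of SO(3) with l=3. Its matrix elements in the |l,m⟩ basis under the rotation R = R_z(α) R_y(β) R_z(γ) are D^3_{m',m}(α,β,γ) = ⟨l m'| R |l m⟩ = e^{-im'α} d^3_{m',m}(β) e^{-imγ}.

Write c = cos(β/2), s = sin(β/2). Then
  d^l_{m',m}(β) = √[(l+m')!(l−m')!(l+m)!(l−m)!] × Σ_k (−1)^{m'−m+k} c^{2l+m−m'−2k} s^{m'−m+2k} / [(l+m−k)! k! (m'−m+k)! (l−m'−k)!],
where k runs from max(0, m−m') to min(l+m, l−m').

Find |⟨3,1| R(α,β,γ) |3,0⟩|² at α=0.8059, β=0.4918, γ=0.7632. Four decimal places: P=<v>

P=0.3480

D^3_{1,0}(0.8059,0.4918,0.7632) = e^{-i·1·0.8059}·d^3_{1,0}(0.4918)·e^{-i·0·0.7632}. Compute d first:
Half-angle: c=0.969919, s=0.243429. N=√(24·2·6·6)=41.569219
k: max(0,(0)−(1))=0 … min(3+(0),3−(1))=2
  k=0: (−1)^1·41.5692/(12)·0.9699^5·0.2434^1 = -0.723836
  k=1: (−1)^2·41.5692/(4)·0.9699^3·0.2434^3 = +0.136784
  k=2: (−1)^3·41.5692/(12)·0.9699^1·0.2434^5 = -0.002872
d^3_{1,0}(0.4918) = -0.723836 +0.136784 -0.002872 = -0.589923
|D^3_{1,0}|² = |d^3_{1,0}(β)|² = (-0.589923)² = 0.348010 (the z-rotation phases have unit modulus)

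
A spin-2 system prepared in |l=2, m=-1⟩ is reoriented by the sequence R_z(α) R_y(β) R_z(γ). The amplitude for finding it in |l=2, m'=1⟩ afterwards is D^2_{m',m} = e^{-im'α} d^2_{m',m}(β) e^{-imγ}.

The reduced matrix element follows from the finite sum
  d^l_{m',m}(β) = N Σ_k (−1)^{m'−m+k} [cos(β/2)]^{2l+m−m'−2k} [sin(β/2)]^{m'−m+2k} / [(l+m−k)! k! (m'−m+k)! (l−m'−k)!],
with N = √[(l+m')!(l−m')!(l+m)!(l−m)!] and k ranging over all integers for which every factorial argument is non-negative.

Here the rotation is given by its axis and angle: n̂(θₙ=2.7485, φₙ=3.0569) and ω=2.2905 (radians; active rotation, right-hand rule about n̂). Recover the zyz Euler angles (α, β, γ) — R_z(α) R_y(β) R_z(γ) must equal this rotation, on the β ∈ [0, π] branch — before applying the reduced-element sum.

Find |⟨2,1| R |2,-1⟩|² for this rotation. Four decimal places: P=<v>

P=0.0936

Axis–angle → zyz. n̂ = (sinθₙcosφₙ, sinθₙsinφₙ, cosθₙ) = (-0.381674, +0.032402, -0.923729), ω = 2.2905.
R = I cosω + sinω [n̂]ₓ + (1−cosω) n̂n̂ᵀ gives
  R = [-0.417463, +0.674126, +0.609326; -0.715164, -0.657420, +0.237359; +0.560593, -0.336680, +0.756559]
β = atan2(√(R₁₃²+R₂₃²), R₃₃) = 0.712761; α = atan2(R₂₃, R₁₃) mod 2π = 0.371459; γ = atan2(R₃₂, −R₃₁) mod 2π = 3.682437
Split into d^2_{1,-1}(β=0.7128) × two z-phases.
With c≡cos(β/2)=0.937166 and s≡sin(β/2)=0.348884, N=[6·1·1·6]^{1/2}=6.000000
k: max(0,(-1)−(1))=0 … min(2+(-1),2−(1))=1
  k=0: (−1)^2·6.0000/(2)·0.9372^2·0.3489^2 = +0.320713
  k=1: (−1)^3·6.0000/(6)·0.9372^0·0.3489^4 = -0.014816
d^2_{1,-1}(0.7128) = +0.320713 -0.014816 = +0.305898
|D^2_{1,-1}|² = |d^2_{1,-1}(β)|² = (+0.305898)² = 0.093573 (the z-rotation phases have unit modulus)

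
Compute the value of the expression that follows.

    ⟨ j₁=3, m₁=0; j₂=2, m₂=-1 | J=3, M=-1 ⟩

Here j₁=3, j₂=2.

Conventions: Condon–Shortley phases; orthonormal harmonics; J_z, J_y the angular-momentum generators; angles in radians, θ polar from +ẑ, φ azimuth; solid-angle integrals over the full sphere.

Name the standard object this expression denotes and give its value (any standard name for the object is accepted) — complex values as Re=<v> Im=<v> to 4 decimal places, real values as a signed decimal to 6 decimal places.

This is a Clebsch–Gordan (vector-coupling) coefficient.
√[7·2!4!2!/9! · 3!3!1!3!2!4!] = √(96/5)
  +(−1)^0/∏(0,2,3,1,1,1)! = 1/12  (running 1/12)
  +(−1)^1/∏(1,1,2,0,2,2)! = -1/8  (running -1/24)
⟨..|..⟩ = √(96/5)·(-1/24) = -0.182574

Clebsch–Gordan coefficient, −√(1/30) ≈ -0.182574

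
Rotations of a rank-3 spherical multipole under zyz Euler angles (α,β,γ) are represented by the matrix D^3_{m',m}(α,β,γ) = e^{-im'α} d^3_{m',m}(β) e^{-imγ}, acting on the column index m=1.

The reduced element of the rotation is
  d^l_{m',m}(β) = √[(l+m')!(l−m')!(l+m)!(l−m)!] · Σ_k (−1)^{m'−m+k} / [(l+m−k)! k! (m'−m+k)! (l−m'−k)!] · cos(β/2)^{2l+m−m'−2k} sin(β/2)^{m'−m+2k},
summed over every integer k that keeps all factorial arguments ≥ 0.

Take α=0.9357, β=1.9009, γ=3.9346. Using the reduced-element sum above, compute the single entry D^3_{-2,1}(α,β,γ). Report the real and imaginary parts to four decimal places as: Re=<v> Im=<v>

Re=-0.0065 Im=-0.0120

Split into d^3_{-2,1}(β=1.9009) × two z-phases.
Half-angle: c=0.581317, s=0.813677. N=√(1·120·24·2)=75.894664
k∈{3,4} keeps every argument non-negative
  k=3: (−1)^0·75.8947/(12)·0.5813^3·0.8137^3 = +0.669307
  k=4: (−1)^1·75.8947/(24)·0.5813^1·0.8137^5 = -0.655652
d^3_{-2,1}(1.9009) = +0.669307 -0.655652 = +0.013655
Phases: e^{-i·(-2)·0.9357}=-0.296097+0.955158i, e^{-i·(1)·3.9346}=-0.701706+0.712467i ⇒ D=-0.006455-0.012032i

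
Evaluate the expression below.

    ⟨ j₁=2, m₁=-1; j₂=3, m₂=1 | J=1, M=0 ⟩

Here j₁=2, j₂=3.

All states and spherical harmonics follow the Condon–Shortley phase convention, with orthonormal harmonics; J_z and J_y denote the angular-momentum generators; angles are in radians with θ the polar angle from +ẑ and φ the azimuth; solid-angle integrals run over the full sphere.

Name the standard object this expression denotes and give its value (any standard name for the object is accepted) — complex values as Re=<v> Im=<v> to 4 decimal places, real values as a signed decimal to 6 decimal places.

Clebsch–Gordan coefficient, −√(8/35) ≈ -0.478091

This is a Clebsch–Gordan (vector-coupling) coefficient.
j₁+j₂−J=4  J+j₁−j₂=0  J−j₁+j₂=2  j₁+j₂+J+1=7
(j₁±m₁, j₂±m₂, J±M) = (1,3,4,2,1,1)
P² = 288/35
sum k=3..3:
  [3] −1/6 = -1/6
S = -1/6
C² = P²·S² = 8/35 ; C = -0.478091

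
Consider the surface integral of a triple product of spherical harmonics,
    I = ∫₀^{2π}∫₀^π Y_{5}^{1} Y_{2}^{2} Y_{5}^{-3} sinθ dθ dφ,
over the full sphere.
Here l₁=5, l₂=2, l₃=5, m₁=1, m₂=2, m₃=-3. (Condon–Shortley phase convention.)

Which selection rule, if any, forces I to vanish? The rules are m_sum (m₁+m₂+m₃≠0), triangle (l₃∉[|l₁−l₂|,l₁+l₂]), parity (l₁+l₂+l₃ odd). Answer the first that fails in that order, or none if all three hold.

none

Σmᵢ = 0  ✓
l₃∈[|l₁−l₂|,l₁+l₂]=[3,7], have l₃=5  ✓
Σlᵢ = 12 ⇒ even  ✓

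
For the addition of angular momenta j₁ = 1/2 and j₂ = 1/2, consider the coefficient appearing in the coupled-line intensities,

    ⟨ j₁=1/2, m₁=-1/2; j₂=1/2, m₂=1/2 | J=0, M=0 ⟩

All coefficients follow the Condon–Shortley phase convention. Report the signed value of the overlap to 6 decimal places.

-0.707107  (= −√(1/2))

√[1·1!0!0!/2! · 0!1!1!0!0!0!] = √(1/2)
  +(−1)^1/∏(1,0,0,0,0,0)! = -1  (running -1)
⟨..|..⟩ = √(1/2)·(-1) = -0.707107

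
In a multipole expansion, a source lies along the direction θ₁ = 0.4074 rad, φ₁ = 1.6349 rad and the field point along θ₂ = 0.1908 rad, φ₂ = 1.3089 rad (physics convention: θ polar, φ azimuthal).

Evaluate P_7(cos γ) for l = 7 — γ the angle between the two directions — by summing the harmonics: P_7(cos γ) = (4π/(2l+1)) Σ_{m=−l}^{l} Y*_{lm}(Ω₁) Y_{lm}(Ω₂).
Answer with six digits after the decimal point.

0.365723

Summing Y*_{l m}(θ₁,φ₁)·Y_{l m}(θ₂,φ₂) over m ∈ [−7, 7]; prefactor 4π/(2·7+1) = 0.837758:
  m=-7: (0.00033 - 0.00069j) × (-0.00000 - 0.00000j) = -0.00000 + 0.00000j  (running Σ = -0.00000 + 0.00000j)
  m=-6: (-0.00616 - 0.00249j) × (0.00000 - 0.00009j) = -0.00000 + 0.00000j  (running Σ = -0.00000 + 0.00000j)
  m=-5: (-0.01124 + 0.03387j) × (0.00100 - 0.00027j) = -0.00000 + 0.00004j  (running Σ = -0.00000 + 0.00004j)
  m=-4: (0.12785 + 0.03352j) × (0.00444 + 0.00770j) = 0.00031 + 0.00113j  (running Σ = 0.00031 + 0.00117j)
  m=-3: (0.06443 - 0.33090j) × (-0.03857 + 0.03855j) = 0.01027 + 0.01525j  (running Σ = 0.01058 + 0.01642j)
  m=-2: (-0.53444 - 0.06890j) × (-0.20024 - 0.11566j) = 0.09905 + 0.07561j  (running Σ = 0.10963 + 0.09203j)
  m=-1: (-0.02276 + 0.35458j) × (0.15515 - 0.57879j) = 0.20170 + 0.06819j  (running Σ = 0.31132 + 0.16022j)
  m=0: (-0.30910 + 0.00000j) × (0.60206 + 0.00000j) = -0.18610 + 0.00000j  (running Σ = 0.12522 + 0.16022j)
  m=1: (0.02276 + 0.35458j) × (-0.15515 - 0.57879j) = 0.20170 - 0.06819j  (running Σ = 0.32692 + 0.09203j)
  m=2: (-0.53444 + 0.06890j) × (-0.20024 + 0.11566j) = 0.09905 - 0.07561j  (running Σ = 0.42597 + 0.01642j)
  m=3: (-0.06443 - 0.33090j) × (0.03857 + 0.03855j) = 0.01027 - 0.01525j  (running Σ = 0.43624 + 0.00117j)
  m=4: (0.12785 - 0.03352j) × (0.00444 - 0.00770j) = 0.00031 - 0.00113j  (running Σ = 0.43655 + 0.00004j)
  m=5: (0.01124 + 0.03387j) × (-0.00100 - 0.00027j) = -0.00000 - 0.00004j  (running Σ = 0.43655 + 0.00000j)
  m=6: (-0.00616 + 0.00249j) × (0.00000 + 0.00009j) = -0.00000 - 0.00000j  (running Σ = 0.43655 + 0.00000j)
  m=7: (-0.00033 - 0.00069j) × (0.00000 - 0.00000j) = -0.00000 - 0.00000j  (running Σ = 0.43655 - 0.00000j)
Total Σ_m = 0.43655 - 0.00000j. Multiply by 0.837758: 0.36572 - 0.00000j. P_7(cos γ) = 0.365723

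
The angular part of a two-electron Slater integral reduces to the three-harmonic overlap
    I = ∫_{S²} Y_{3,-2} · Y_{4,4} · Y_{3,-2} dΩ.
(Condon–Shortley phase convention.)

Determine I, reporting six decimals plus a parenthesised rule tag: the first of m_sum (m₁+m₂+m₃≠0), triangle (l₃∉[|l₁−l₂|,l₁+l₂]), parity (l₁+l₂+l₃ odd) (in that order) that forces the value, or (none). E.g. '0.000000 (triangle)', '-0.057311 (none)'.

Checks pass: Σm=0; 10 even; l₃=3∈[1,7].
(2·3+1)(2·4+1)(2·3+1) = 441
Δ: 4! 2! 4! / 11! → 1/34650
sum: t=1:−1/72 t=2:+1/16 t=3:−1/72 = 5/144
3j²(3 4 3; 0 0 0) = Δ·Π!·Σ² = 2/77  (sign -1)
sum: t=4:+1/576 = 1/576
3j²(3 4 3; -2 4 -2) = Δ·Π!·Σ² = 5/99  (sign -1)
combine: 4πI² = 441·2/77·5/99 = 70/121
take √, sign +1: I = 0.21456131
No selection rule forces the value: the integral is nonzero (none).

0.214561 (none)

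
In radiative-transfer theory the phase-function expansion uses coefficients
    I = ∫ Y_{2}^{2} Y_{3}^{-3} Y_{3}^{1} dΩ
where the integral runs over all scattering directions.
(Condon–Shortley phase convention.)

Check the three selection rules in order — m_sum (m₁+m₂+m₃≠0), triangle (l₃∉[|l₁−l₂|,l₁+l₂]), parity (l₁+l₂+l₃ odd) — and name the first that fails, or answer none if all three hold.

none

azimuthal sum: 2 − 3 + 1 = 0  ✓
1 ≤ 3 ≤ 5 (triangle on l)  ✓
L = 2 + 3 + 3 = 8 (even)  ✓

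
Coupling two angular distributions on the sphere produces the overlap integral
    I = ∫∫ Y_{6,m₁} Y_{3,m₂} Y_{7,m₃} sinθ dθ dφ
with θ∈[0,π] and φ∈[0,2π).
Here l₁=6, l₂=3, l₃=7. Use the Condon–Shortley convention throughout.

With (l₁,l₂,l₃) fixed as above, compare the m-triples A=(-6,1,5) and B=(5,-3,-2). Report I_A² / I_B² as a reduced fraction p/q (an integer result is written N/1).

Shared (l₁,l₂,l₃)=(6,3,7): N and (l;000)² cancel in I_A²/I_B².
A: Δ = 2!·10!·4!/17! = 1/2042040; Racah Σ t=2..2: t=2:+1/29030400 = 1/29030400; ⇒ 3j(6 3 7; -6 1 5)² = 99/7735, sgn +1
B: Δ = 2!·10!·4!/17! = 1/2042040; Racah Σ t=0..0: t=0:+1/17418240 = 1/17418240; ⇒ 3j(6 3 7; 5 -3 -2)² = 25/12376, sgn -1
I_A²/I_B² = (99/7735)/(25/12376) = 792/125

792/125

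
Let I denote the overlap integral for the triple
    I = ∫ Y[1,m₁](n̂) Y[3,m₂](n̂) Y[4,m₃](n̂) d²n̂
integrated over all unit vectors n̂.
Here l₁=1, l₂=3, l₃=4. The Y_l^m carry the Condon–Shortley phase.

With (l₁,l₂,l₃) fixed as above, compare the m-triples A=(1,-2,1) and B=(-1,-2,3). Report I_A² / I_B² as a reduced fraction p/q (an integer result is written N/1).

Shared (l₁,l₂,l₃)=(1,3,4): N and (l;000)² cancel in I_A²/I_B².
A: Δ = 0!·2!·6!/9! = 1/252; Racah Σ t=0..0: t=0:+1/240 = 1/240; ⇒ 3j(1 3 4; 1 -2 1)² = 1/84, sgn -1
B: Δ = 0!·2!·6!/9! = 1/252; Racah Σ t=0..0: t=0:+1/240 = 1/240; ⇒ 3j(1 3 4; -1 -2 3)² = 1/12, sgn -1
I_A²/I_B² = (1/84)/(1/12) = 1/7

1/7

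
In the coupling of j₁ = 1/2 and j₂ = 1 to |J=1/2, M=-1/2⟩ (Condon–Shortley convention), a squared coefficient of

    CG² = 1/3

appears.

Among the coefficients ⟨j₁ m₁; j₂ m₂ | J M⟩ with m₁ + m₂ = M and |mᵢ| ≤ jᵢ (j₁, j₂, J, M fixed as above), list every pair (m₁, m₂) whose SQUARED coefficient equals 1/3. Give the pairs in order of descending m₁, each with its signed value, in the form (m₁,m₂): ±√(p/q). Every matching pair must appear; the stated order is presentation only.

(-1/2,0): −√(1/3)

Admissible pairs with m₁+m₂ = M = -1/2: (-1/2,0), (1/2,-1)
  (m₁,m₂)=(1/2,-1): CG² = 2/3, CG = +√(2/3)
  (m₁,m₂)=(-1/2,0): CG² = 1/3, CG = −√(1/3)   ← matches the target
Pairs with CG² = 1/3: (-1/2,0): −√(1/3)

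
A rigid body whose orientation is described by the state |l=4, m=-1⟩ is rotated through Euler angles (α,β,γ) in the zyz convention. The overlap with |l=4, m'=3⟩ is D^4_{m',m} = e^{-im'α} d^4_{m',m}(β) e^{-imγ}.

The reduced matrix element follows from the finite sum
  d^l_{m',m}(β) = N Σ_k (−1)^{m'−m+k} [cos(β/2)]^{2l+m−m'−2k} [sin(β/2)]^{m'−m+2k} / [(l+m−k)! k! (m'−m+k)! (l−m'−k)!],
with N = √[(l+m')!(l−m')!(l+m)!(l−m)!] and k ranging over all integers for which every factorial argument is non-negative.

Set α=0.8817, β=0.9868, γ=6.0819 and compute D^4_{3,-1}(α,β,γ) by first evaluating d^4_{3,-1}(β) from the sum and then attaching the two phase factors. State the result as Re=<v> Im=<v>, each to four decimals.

Split into d^4_{3,-1}(β=0.9868) × two z-phases.
Half-angle: c=0.880728, s=0.473623. N=√(5040·1·6·120)=1904.940944
The bounds max(0,m−m')=0 and min(l+m,l−m')=1 give 2 terms
  k=0: (−1)^4·1904.9409/(144)·0.8807^4·0.4736^4 = +0.400513
  k=1: (−1)^5·1904.9409/(240)·0.8807^2·0.4736^6 = -0.069495
d^4_{3,-1}(0.9868) = +0.400513 -0.069495 = +0.331019
Phases: e^{-i·(3)·0.8817}=-0.879259-0.476345i, e^{-i·(-1)·6.0819}=+0.979810-0.199929i ⇒ D=-0.316700-0.096306i

Re=-0.3167 Im=-0.0963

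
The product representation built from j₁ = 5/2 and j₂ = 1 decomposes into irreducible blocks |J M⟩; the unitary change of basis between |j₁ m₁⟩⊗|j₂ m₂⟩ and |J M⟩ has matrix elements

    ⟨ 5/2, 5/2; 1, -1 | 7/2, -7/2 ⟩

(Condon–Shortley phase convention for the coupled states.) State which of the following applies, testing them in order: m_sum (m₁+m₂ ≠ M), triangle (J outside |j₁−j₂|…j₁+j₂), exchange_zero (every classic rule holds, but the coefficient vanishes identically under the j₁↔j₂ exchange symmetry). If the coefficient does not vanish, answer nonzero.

m_sum

m-sum: m₁+m₂ = 5/2+(-1) = 3/2, M = -7/2  ✗ ⇒ coefficient is 0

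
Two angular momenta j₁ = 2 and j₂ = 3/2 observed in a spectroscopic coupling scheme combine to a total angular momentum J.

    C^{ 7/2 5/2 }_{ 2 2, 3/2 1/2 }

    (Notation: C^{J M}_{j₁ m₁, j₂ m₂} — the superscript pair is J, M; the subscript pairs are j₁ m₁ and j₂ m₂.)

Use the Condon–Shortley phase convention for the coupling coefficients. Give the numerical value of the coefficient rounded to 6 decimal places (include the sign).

triangle: 0!·4!·3!/8! = 144/40320
(j±m)!: 4!·0!·2!·1!·6!·1! = 34560
prefactor² = (2J+1)·Δ·N² = 6912/7
  k=0: +1/(0!·0!·0!·2!·4!·1!) = 1/48
Σ = 1/48  ⇒  CG² = 6912/7·(1/48)² = 3/7
CG = +√(3/7) = +0.654654

+0.654654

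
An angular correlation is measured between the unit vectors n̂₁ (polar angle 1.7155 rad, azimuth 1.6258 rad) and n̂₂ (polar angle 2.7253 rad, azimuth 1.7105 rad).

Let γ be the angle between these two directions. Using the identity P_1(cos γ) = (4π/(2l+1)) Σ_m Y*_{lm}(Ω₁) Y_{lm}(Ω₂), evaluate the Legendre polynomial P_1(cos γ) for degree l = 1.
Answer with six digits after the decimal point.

Expand P_1 via completeness: Σ_{m} conj(Y_{1,m}) at Ω₁ times Y_{1,m} at Ω₂ —
  m=-1: Y*=-0.01880 + 0.34137j  Y=-0.01945 - 0.13835j  product 0.04759 - 0.00404j
  m=+0: Y*=-0.07046 + 0.00000j  Y=-0.44687 + 0.00000j  product 0.03148 + 0.00000j
  m=+1: Y*=0.01880 + 0.34137j  Y=0.01945 - 0.13835j  product 0.04759 + 0.00404j
Accumulated sum 0.12667 + 0.00000j; after 4π/(2l+1) scaling, 0.53060 + 0.00000j ⇒ P_1 = 0.530596

0.530596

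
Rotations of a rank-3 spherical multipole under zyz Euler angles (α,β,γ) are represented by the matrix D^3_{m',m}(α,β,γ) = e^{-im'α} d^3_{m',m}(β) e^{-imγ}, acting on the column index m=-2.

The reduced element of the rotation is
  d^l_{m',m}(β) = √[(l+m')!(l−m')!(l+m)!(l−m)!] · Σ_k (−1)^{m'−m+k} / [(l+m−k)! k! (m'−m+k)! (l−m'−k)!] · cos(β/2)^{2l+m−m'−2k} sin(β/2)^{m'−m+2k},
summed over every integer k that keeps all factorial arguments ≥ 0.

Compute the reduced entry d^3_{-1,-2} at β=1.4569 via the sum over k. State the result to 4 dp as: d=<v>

d=0.2882

d^3_{-1,-2}(β=1.4569) via the finite sum:
c=cos(1.456900/2)=0.746207, s=sin(1.456900/2)=0.665714; N=√[2·24·1·120]=75.894664
k∈{0,1} keeps every argument non-negative
  k=0: (−1)^1·75.8947/(24)·0.7462^5·0.6657^1 = -0.487062
  k=1: (−1)^2·75.8947/(12)·0.7462^3·0.6657^3 = +0.775302
d^3_{-1,-2}(1.4569) = -0.487062 +0.775302 = +0.288240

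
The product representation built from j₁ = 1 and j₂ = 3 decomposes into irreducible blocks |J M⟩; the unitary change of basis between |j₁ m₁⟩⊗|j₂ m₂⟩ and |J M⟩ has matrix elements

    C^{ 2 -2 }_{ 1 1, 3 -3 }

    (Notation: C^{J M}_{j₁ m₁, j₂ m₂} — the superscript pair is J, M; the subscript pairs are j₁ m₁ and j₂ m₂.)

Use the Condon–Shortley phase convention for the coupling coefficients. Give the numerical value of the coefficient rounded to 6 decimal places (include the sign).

+√(5/7) ≈ +0.845154

triangle: 2!·0!·4!/7! = 48/5040
(j±m)!: 2!·0!·0!·6!·0!·4! = 34560
prefactor² = (2J+1)·Δ·N² = 11520/7
  k=0: +1/(0!·2!·0!·0!·0!·4!) = 1/48
Σ = 1/48  ⇒  CG² = 11520/7·(1/48)² = 5/7
CG = +√(5/7) = +0.845154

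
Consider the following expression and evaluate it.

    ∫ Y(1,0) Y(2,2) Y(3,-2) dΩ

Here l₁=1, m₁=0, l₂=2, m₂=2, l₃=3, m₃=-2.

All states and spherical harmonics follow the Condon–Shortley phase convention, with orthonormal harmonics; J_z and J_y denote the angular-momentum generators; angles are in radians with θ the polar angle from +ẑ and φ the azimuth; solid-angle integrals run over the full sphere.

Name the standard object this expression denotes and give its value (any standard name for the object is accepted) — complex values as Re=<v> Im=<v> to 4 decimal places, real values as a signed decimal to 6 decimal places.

This is a Gaunt coefficient — the integral of a triple product of spherical harmonics over the sphere.
Checks pass: Σm=0; 6 even; l₃=3∈[1,3].
(2·1+1)(2·2+1)(2·3+1) = 105
Δ: 0! 2! 4! / 7! → 1/105
sum: t=0:+1/4 = 1/4
3j²(1 2 3; 0 0 0) = Δ·Π!·Σ² = 3/35  (sign -1)
sum: t=0:+1/24 = 1/24
3j²(1 2 3; 0 2 -2) = Δ·Π!·Σ² = 1/21  (sign -1)
combine: 4πI² = 105·3/35·1/21 = 3/7
take √, sign +1: I = 0.18467439

Gaunt coefficient, +0.184674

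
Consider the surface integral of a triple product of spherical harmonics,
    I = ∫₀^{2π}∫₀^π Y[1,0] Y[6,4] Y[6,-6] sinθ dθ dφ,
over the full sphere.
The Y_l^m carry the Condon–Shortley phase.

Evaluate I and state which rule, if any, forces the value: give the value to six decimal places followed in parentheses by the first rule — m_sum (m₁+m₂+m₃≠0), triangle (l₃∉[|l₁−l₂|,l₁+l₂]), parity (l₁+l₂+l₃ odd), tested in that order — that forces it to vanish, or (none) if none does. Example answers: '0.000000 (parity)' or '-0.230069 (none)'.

0.000000 (m_sum)

Σmᵢ = -2 ≠ 0, so the φ-integral vanishes; I = 0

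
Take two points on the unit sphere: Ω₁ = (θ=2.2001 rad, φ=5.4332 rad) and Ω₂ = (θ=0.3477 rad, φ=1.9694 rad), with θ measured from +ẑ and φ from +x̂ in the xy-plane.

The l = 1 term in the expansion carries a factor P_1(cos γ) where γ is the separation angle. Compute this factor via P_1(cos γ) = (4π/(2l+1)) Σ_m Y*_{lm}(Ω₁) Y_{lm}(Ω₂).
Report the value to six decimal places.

-0.814649

Addition theorem: P_1(cos γ) = (4π/3) Σ_m Y*_{lm}(Ω₁) Y_{lm}(Ω₂), m = −1…1:
  m=-1: Y*=0.18434 - 0.20984j  Y=-0.04569 - 0.10849j  product -0.03119 - 0.01041j
  m=+0: Y*=-0.28758 + 0.00000j  Y=0.45936 + 0.00000j  product -0.13211 + 0.00000j
  m=+1: Y*=-0.18434 - 0.20984j  Y=0.04569 - 0.10849j  product -0.03119 + 0.01041j
Accumulated sum -0.19448 + 0.00000j; after 4π/(2l+1) scaling, -0.81465 + 0.00000j ⇒ P_1 = -0.814649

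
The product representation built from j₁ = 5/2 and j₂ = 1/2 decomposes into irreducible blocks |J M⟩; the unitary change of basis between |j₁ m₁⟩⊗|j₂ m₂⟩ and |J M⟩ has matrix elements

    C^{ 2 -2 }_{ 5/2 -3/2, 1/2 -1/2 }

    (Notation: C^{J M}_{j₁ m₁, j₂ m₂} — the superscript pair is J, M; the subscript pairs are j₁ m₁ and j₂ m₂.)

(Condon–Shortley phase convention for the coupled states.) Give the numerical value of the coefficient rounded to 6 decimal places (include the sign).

+√(1/6) ≈ +0.408248

√[5·1!4!0!/6! · 1!4!0!1!0!4!] = √(96)
  +(−1)^0/∏(0,1,4,0,0,0)! = 1/24  (running 1/24)
⟨..|..⟩ = √(96)·(1/24) = +0.408248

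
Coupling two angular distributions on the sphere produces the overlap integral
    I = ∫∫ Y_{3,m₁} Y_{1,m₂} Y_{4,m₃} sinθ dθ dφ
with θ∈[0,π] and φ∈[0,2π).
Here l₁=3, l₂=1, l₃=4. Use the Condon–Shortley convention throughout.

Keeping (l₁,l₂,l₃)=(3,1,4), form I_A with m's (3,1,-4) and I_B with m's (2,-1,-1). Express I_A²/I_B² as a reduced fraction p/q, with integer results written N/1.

28/3

Same 3,1,4: normalisation and zero-m 3j drop out of the ratio.
A: Δ: 0! 6! 2! / 9! → 1/252; sum: t=0:+1/1440 = 1/1440; 3j²(3 1 4; 3 1 -4) = Δ·Π!·Σ² = 1/9  (sign +1)
B: Δ: 0! 6! 2! / 9! → 1/252; sum: t=0:+1/240 = 1/240; 3j²(3 1 4; 2 -1 -1) = Δ·Π!·Σ² = 1/84  (sign -1)
I_A²/I_B² = (1/9)/(1/84) = 28/3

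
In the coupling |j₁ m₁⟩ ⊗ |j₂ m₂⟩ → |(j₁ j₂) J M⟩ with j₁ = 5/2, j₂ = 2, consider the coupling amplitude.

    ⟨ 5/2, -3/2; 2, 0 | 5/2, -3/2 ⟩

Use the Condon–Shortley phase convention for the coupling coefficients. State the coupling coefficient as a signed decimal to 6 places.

-0.119523  (= −√(1/70))

√[6·2!3!2!/8! · 1!4!2!2!1!4!] = √(288/35)
  +(−1)^1/∏(1,1,3,1,0,1)! = -1/6  (running -1/6)
  +(−1)^2/∏(2,0,2,0,1,2)! = 1/8  (running -1/24)
⟨..|..⟩ = √(288/35)·(-1/24) = -0.119523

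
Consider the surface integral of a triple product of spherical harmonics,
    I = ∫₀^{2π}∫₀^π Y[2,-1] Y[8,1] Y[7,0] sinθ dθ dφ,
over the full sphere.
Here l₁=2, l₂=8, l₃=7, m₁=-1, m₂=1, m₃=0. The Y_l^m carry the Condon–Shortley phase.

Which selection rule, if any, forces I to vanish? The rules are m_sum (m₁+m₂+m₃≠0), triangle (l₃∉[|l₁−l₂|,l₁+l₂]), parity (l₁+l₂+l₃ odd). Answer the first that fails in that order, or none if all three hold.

parity

m₁+m₂+m₃ = -1 + 1 + 0 = 0  ✓
triangle: |2−8|=6 ≤ l₃=7 ≤ 2+8=10  ✓
parity: l₁+l₂+l₃ = 17 is odd  ✗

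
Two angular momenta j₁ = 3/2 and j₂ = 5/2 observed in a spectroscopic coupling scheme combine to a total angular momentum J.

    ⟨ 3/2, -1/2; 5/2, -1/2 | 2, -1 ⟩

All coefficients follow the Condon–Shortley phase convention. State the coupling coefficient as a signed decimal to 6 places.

triangle: 2!·1!·3!/7! = 12/5040
(j±m)!: 1!·2!·2!·3!·1!·3! = 144
prefactor² = (2J+1)·Δ·N² = 12/7
  k=1: −1/(1!·1!·1!·1!·0!·2!) = -1/2
  k=2: +1/(2!·0!·0!·0!·1!·3!) = 1/12
Σ = -5/12  ⇒  CG² = 12/7·(-5/12)² = 25/84
CG = −√(25/84) = -0.545545

−√(25/84) = -0.545545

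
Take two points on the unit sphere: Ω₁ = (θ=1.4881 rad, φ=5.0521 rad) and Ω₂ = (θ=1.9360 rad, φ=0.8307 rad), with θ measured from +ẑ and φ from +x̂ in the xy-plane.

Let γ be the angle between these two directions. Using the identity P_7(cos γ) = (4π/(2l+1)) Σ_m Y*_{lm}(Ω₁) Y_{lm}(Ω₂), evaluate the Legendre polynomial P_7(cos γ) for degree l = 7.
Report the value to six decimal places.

Addition theorem: P_7(cos γ) = (4π/15) Σ_m Y*_{lm}(Ω₁) Y_{lm}(Ω₂), m = −7…7:
  [-7]  conj(Y_{7,-7})(Ω₁) = -0.33761 - 0.35265j ; Y_{7,-7}(Ω₂) = 0.27678 + 0.14000j ; Δ = -0.04407 - 0.14487j
  [-6]  conj(Y_{7,-6})(Ω₁) = 0.06823 - 0.13516j ; Y_{7,-6}(Ω₂) = -0.11913 - 0.42745j ; Δ = -0.06590 - 0.01306j
  [-5]  conj(Y_{7,-5})(Ω₁) = -0.32603 - 0.04188j ; Y_{7,-5}(Ω₂) = -0.09104 + 0.14557j ; Δ = 0.03578 - 0.04365j
  [-4]  conj(Y_{7,-4})(Ω₁) = -0.03662 - 0.17018j ; Y_{7,-4}(Ω₂) = -0.26331 + 0.04824j ; Δ = 0.01785 + 0.04304j
  [-3]  conj(Y_{7,-3})(Ω₁) = -0.23840 + 0.14671j ; Y_{7,-3}(Ω₂) = 0.22199 + 0.16858j ; Δ = -0.07765 - 0.00762j
  [-2]  conj(Y_{7,-2})(Ω₁) = -0.14235 - 0.11498j ; Y_{7,-2}(Ω₂) = 0.01454 + 0.16003j ; Δ = 0.01633 - 0.02445j
  [-1]  conj(Y_{7,-1})(Ω₁) = -0.08700 + 0.24618j ; Y_{7,-1}(Ω₂) = 0.20343 - 0.22275j ; Δ = 0.03714 + 0.06946j
  [+0]  conj(Y_{7,0})(Ω₁) = -0.18547 + 0.00000j ; Y_{7,0}(Ω₂) = 0.12696 + 0.00000j ; Δ = -0.02355 + 0.00000j
  [+1]  conj(Y_{7,1})(Ω₁) = 0.08700 + 0.24618j ; Y_{7,1}(Ω₂) = -0.20343 - 0.22275j ; Δ = 0.03714 - 0.06946j
  [+2]  conj(Y_{7,2})(Ω₁) = -0.14235 + 0.11498j ; Y_{7,2}(Ω₂) = 0.01454 - 0.16003j ; Δ = 0.01633 + 0.02445j
  [+3]  conj(Y_{7,3})(Ω₁) = 0.23840 + 0.14671j ; Y_{7,3}(Ω₂) = -0.22199 + 0.16858j ; Δ = -0.07765 + 0.00762j
  [+4]  conj(Y_{7,4})(Ω₁) = -0.03662 + 0.17018j ; Y_{7,4}(Ω₂) = -0.26331 - 0.04824j ; Δ = 0.01785 - 0.04304j
  [+5]  conj(Y_{7,5})(Ω₁) = 0.32603 - 0.04188j ; Y_{7,5}(Ω₂) = 0.09104 + 0.14557j ; Δ = 0.03578 + 0.04365j
  [+6]  conj(Y_{7,6})(Ω₁) = 0.06823 + 0.13516j ; Y_{7,6}(Ω₂) = -0.11913 + 0.42745j ; Δ = -0.06590 + 0.01306j
  [+7]  conj(Y_{7,7})(Ω₁) = 0.33761 - 0.35265j ; Y_{7,7}(Ω₂) = -0.27678 + 0.14000j ; Δ = -0.04407 + 0.14487j
Total Σ_m = -0.18461 + 0.00000j. Multiply by 0.837758: -0.15466 + 0.00000j. P_7(cos γ) = -0.154661

-0.154661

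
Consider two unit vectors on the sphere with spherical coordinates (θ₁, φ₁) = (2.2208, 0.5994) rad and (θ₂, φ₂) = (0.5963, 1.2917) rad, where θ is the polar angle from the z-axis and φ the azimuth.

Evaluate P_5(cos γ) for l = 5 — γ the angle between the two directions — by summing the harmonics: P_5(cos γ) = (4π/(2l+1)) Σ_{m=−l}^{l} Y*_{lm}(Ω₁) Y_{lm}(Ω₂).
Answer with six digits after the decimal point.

-0.260765

Expand P_5 via completeness: Σ_{m} conj(Y_{5,m}) at Ω₁ times Y_{5,m} at Ω₂ —
  term(m=-5) = -0.00365 + 0.00121j   from Y*(Ω₁)=-0.14685 + 0.02138j, Y(Ω₂)=0.02553 - 0.00452j
  term(m=-4) = 0.04014 + 0.01568j   from Y*(Ω₁)=0.26249 - 0.24160j, Y(Ω₂)=0.05302 + 0.10853j
  term(m=-3) = -0.06144 - 0.11086j   from Y*(Ω₁)=-0.09036 + 0.39046j, Y(Ω₂)=-0.23492 + 0.21173j
  term(m=-2) = -0.00554 + 0.02940j   from Y*(Ω₁)=-0.02333 - 0.05981j, Y(Ω₂)=-0.39533 - 0.24686j
  term(m=-1) = -0.05821 + 0.04827j   from Y*(Ω₁)=-0.27591 - 0.18851j, Y(Ω₂)=0.06234 - 0.21754j
  term(m=+0) = -0.05085 + 0.00000j   from Y*(Ω₁)=0.15478 + 0.00000j, Y(Ω₂)=-0.32852 + 0.00000j
  term(m=+1) = -0.05821 - 0.04827j   from Y*(Ω₁)=0.27591 - 0.18851j, Y(Ω₂)=-0.06234 - 0.21754j
  term(m=+2) = -0.00554 - 0.02940j   from Y*(Ω₁)=-0.02333 + 0.05981j, Y(Ω₂)=-0.39533 + 0.24686j
  term(m=+3) = -0.06144 + 0.11086j   from Y*(Ω₁)=0.09036 + 0.39046j, Y(Ω₂)=0.23492 + 0.21173j
  term(m=+4) = 0.04014 - 0.01568j   from Y*(Ω₁)=0.26249 + 0.24160j, Y(Ω₂)=0.05302 - 0.10853j
  term(m=+5) = -0.00365 - 0.00121j   from Y*(Ω₁)=0.14685 + 0.02138j, Y(Ω₂)=-0.02553 - 0.00452j
Σ over m = -0.22826 - 0.00000j; ×(4π/11) → -0.26077 - 0.00000j. Real part: -0.260765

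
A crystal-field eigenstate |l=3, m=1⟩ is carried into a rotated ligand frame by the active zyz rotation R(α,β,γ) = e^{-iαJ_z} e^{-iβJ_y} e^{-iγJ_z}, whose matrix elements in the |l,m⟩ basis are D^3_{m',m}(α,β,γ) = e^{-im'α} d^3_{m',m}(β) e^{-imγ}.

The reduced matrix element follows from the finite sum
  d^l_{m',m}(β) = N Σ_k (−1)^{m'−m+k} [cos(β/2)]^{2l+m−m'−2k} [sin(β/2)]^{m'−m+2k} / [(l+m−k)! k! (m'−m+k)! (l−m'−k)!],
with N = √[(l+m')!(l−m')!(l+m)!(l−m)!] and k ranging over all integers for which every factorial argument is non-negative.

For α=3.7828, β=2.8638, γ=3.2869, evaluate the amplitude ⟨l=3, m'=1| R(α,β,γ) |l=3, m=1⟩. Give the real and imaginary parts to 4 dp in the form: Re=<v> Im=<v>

First d^3_{1,1}(β=2.8638), then the phase factors e^{-i(1)α} and e^{-i(1)γ}:
Half-angle: c=0.138450, s=0.990369. N=√(24·2·24·2)=48.000000
Admissible k: 0..2 (factorial args all ≥0)
  k=0: (−1)^0·48.0000/(48)·0.1385^6·0.9904^0 = +0.000007
  k=1: (−1)^1·48.0000/(6)·0.1385^4·0.9904^2 = -0.002883
  k=2: (−1)^2·48.0000/(8)·0.1385^2·0.9904^4 = +0.110644
d^3_{1,1}(2.8638) = +0.000007 -0.002883 +0.110644 = +0.107768
Phases: e^{-i·(1)·3.7828}=-0.801374+0.598163i, e^{-i·(1)·3.2869}=-0.989461+0.144797i ⇒ D=+0.076118-0.076288i

Re=0.0761 Im=-0.0763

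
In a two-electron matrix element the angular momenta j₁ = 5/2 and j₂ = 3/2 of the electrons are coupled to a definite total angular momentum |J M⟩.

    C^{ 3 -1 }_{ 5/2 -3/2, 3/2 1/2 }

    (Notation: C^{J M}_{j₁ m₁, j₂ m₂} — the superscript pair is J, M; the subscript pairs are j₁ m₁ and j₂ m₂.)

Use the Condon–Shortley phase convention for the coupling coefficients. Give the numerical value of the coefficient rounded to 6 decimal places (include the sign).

-0.639010

triangle: 1!*4!*2!/8! = 48/40320
(j±m)!: 1!*4!*2!*1!*2!*4! = 2304
prefactor² = (2J+1)*Δ*N² = 96/5
  k=0: +1/(0!*1!*4!*2!*0!*0!) = 1/48
  k=1: −1/(1!*0!*3!*1!*1!*1!) = -1/6
Σ = -7/48  ⇒  CG² = 96/5*(-7/48)² = 49/120
CG = −√(49/120) = -0.639010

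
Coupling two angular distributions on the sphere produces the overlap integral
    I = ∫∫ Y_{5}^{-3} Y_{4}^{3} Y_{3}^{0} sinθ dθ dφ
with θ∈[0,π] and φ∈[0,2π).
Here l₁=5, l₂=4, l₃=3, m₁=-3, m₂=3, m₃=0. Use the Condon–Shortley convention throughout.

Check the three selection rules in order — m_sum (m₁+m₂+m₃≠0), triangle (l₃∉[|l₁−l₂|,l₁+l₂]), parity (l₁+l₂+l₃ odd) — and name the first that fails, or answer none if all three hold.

m₁+m₂+m₃ = -3 + 3 + 0 = 0  ✓
triangle: |5−4|=1 ≤ l₃=3 ≤ 5+4=9  ✓
parity: l₁+l₂+l₃ = 12 is even  ✓

none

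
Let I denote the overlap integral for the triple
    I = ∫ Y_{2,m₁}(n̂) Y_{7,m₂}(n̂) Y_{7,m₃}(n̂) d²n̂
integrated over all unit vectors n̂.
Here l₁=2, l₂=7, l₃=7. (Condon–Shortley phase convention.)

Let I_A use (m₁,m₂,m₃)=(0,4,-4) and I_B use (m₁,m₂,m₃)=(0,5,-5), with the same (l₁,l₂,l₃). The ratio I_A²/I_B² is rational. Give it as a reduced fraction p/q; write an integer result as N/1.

64/361

l's match ⇒ only the (l;m) 3-j factors differ between A and B.
A: triangle coeff Δ(2,7,7) = 1/185640; Σ_t [0,2]: t=0:+1/159667200 t=1:−1/7257600 t=2:+1/8709120 = -1/59875200; (3j)²=8/23205 [(2 7 7; 0 4 -4)], sign=+1
B: triangle coeff Δ(2,7,7) = 1/185640; Σ_t [0,2]: t=0:+1/1916006400 t=1:−1/39916800 t=2:+1/29030400 = 19/1916006400; (3j)²=361/185640 [(2 7 7; 0 5 -5)], sign=+1
I_A²/I_B² = (8/23205)/(361/185640) = 64/361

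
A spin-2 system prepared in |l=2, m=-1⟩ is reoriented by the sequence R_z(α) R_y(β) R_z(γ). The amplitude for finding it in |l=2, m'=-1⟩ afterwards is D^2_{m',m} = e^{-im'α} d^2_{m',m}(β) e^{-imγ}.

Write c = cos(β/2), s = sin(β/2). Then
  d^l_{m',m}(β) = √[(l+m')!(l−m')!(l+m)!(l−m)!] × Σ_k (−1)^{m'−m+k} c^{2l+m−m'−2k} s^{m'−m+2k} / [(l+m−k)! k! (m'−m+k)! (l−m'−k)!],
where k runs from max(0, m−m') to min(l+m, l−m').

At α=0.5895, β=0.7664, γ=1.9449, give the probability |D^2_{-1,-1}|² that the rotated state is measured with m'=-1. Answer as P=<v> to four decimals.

P=0.1438

D^2_{-1,-1}(0.5895,0.7664,1.9449) = e^{-i·-1·0.5895}·d^2_{-1,-1}(0.7664)·e^{-i·-1·1.9449}. Compute d first:
With c≡cos(β/2)=0.927473 and s≡sin(β/2)=0.373890, N=[1·6·1·6]^{1/2}=6.000000
Admissible k: 0..1 (factorial args all ≥0)
  k=0: (−1)^0·6.0000/(6)·0.9275^4·0.3739^0 = +0.739954
  k=1: (−1)^1·6.0000/(2)·0.9275^2·0.3739^2 = -0.360755
d^2_{-1,-1}(0.7664) = +0.739954 -0.360755 = +0.379200
|D^2_{-1,-1}|² = |d^2_{-1,-1}(β)|² = (+0.379200)² = 0.143792 (the z-rotation phases have unit modulus)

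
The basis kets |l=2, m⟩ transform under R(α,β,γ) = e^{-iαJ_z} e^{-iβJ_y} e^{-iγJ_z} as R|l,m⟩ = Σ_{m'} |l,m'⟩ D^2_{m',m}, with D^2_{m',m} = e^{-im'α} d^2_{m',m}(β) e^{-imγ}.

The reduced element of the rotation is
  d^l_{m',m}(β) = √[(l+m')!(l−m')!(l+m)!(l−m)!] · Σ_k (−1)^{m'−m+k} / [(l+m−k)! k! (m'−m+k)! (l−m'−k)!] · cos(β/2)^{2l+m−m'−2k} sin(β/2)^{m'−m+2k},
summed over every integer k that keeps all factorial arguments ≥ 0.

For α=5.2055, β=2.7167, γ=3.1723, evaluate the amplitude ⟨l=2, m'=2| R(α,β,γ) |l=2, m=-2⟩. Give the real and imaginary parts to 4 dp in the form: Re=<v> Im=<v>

Split into d^2_{2,-2}(β=2.7167) × two z-phases.
With c≡cos(β/2)=0.210852 and s≡sin(β/2)=0.977518, N=[24·1·1·24]^{1/2}=24.000000
k∈{0} keeps every argument non-negative
  k=0: (−1)^4·24.0000/(24)·0.2109^0·0.9775^4 = +0.913060
d^2_{2,-2}(2.7167) = +0.913060
Attach z-rotation phases: D = e^{-i(2)(5.2055)}·(+0.913060)·e^{-i(-2)(3.1723)} = -0.549651+0.729082i

Re=-0.5497 Im=0.7291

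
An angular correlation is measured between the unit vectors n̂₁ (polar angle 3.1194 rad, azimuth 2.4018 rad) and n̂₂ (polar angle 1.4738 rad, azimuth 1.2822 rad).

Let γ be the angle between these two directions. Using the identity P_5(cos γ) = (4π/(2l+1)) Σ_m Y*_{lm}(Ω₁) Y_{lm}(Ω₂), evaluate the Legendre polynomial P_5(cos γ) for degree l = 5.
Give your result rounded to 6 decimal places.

-0.157721

Term-by-term m-sum for l=5 (normalisation 4π/11 = 1.142397):
  m=-5: (+0.000000-0.000000i) × (+0.449628-0.057784i) = +0.000000-0.000000i  (running Σ = +0.000000-0.000000i)
  m=-4: (+0.000000+0.000000i) × (+0.056419+0.127567i) = +0.000000+0.000000i  (running Σ = +0.000000+0.000000i)
  m=-3: (+0.000018+0.000024i) × (+0.237848-0.202381i) = +0.000009+0.000002i  (running Σ = +0.000009+0.000002i)
  m=-2: (-0.000152+0.001661i) × (+0.132416+0.086225i) = -0.000163+0.000207i  (running Σ = -0.000154+0.000209i)
  m=-1: (-0.041924+0.038264i) × (+0.078981-0.266032i) = +0.006868+0.014175i  (running Σ = +0.006714+0.014384i)
  m=0: (-0.932150-0.000000i) × (+0.162517+0.000000i) = -0.151490-0.000000i  (running Σ = -0.144776+0.014384i)
  m=1: (+0.041924+0.038264i) × (-0.078981-0.266032i) = +0.006868-0.014175i  (running Σ = -0.137907+0.000209i)
  m=2: (-0.000152-0.001661i) × (+0.132416-0.086225i) = -0.000163-0.000207i  (running Σ = -0.138071+0.000002i)
  m=3: (-0.000018+0.000024i) × (-0.237848-0.202381i) = +0.000009-0.000002i  (running Σ = -0.138061+0.000000i)
  m=4: (+0.000000-0.000000i) × (+0.056419-0.127567i) = +0.000000-0.000000i  (running Σ = -0.138061-0.000000i)
  m=5: (-0.000000-0.000000i) × (-0.449628-0.057784i) = +0.000000+0.000000i  (running Σ = -0.138061-0.000000i)
Total Σ_m = -0.138061-0.000000i. Multiply by 1.142397: -0.157721-0.000000i. P_5(cos γ) = -0.157721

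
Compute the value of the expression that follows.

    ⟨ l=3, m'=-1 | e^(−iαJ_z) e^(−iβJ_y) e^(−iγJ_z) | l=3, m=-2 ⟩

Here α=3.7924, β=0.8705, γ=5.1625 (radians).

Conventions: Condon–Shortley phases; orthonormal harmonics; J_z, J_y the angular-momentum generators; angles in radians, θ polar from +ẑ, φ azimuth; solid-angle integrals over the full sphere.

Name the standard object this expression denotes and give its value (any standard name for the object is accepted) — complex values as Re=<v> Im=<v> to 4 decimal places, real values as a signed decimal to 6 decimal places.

This is a Wigner D-matrix element — the rotation-matrix element ⟨l m'| R(α,β,γ) |l m⟩ in the angular-momentum basis.
First d^3_{-1,-2}(β=0.8705), then the phase factors e^{-i(-1)α} and e^{-i(-2)γ}:
Half-angle: c=0.906765, s=0.421637. N=√(2·24·1·120)=75.894664
k∈{0,1} keeps every argument non-negative
  k=0: (−1)^1·75.8947/(24)·0.9068^5·0.4216^1 = -0.817357
  k=1: (−1)^2·75.8947/(12)·0.9068^3·0.4216^3 = +0.353452
d^3_{-1,-2}(0.8705) = -0.817357 +0.353452 = -0.463905
Phases: e^{-i·(-1)·3.7924}=-0.795595-0.605829i, e^{-i·(-2)·5.1625}=-0.621436-0.783465i ⇒ D=-0.009169-0.463814i

Wigner D-matrix element, Re=-0.0092 Im=-0.4638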